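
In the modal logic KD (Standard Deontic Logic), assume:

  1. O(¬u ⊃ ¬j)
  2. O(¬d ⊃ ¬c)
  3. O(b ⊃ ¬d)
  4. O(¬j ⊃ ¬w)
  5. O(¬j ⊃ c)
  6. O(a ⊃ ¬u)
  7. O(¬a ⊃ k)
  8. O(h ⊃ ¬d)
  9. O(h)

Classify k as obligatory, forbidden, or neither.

Obligatory

Premise 9 gives O(h).
Premise 8 is O(h ⊃ ¬d); since O(h), deontic closure gives O(¬d).
From O(¬d) and premise 2, O(¬d ⊃ ¬c), we obtain O(¬c).
Premise 5 is O(¬j ⊃ c); contrapositively O(¬c ⊃ j). Since O(¬c) holds, K gives O(j).
The contrapositive of premise 1 (O(¬u ⊃ ¬j)) is O(j ⊃ u), and O(j) is already established, so O(u).
Premise 6, O(a ⊃ ¬u), contraposes to O(u ⊃ ¬a); with O(u) we get O(¬a).
Premise 7 is O(¬a ⊃ k); since O(¬a), deontic closure gives O(k).
Premises 3, 4 do not contribute to this derivation.
Hence k is obligatory.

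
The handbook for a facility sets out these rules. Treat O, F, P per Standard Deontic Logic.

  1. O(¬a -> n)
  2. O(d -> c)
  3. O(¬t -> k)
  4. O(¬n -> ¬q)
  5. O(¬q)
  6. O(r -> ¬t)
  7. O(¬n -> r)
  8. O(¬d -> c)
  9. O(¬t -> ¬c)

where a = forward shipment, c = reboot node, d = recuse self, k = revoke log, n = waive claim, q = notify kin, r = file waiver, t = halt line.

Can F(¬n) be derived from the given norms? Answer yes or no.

Premises 8 and 2 cover both cases: O(¬d -> c) and O(d -> c). Since ¬d ∨ d is a tautology, O(c) follows.
Premise 9, O(¬t -> ¬c), contraposes to O(c -> t); with O(c) we get O(t).
Premise 6, O(r -> ¬t), contraposes to O(t -> ¬r); with O(t) we get O(¬r).
The contrapositive of premise 7 (O(¬n -> r)) is O(¬r -> n), and O(¬r) is already established, so O(n).
Premises 1, 3, 4, 5 do not contribute to this derivation.
So O(n) holds, i.e. F(¬n). The claim follows.

Yes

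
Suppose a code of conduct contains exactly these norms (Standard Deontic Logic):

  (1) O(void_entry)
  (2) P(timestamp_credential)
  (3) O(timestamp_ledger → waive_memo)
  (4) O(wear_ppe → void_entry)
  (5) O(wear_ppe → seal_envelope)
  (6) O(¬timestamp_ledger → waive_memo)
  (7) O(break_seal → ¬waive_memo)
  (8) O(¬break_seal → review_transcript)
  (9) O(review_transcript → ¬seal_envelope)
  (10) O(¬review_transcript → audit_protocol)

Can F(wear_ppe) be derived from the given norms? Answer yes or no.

Yes

Premises 6 and 3 cover both cases: O(¬timestamp_ledger → waive_memo) and O(timestamp_ledger → waive_memo). Since ¬timestamp_ledger ∨ timestamp_ledger is a tautology, O(waive_memo) follows.
The contrapositive of premise 7 (O(break_seal → ¬waive_memo)) is O(waive_memo → ¬break_seal), and O(waive_memo) is already established, so O(¬break_seal).
Applying K to premise 8 (O(¬break_seal → review_transcript)) and O(¬break_seal) yields O(review_transcript).
With premise 9, O(review_transcript → ¬seal_envelope), the K-axiom yields O(¬seal_envelope).
The contrapositive of premise 5 (O(wear_ppe → seal_envelope)) is O(¬seal_envelope → ¬wear_ppe), and O(¬seal_envelope) is already established, so O(¬wear_ppe).
Premises 1, 2, 4, 10 do not contribute to this derivation.
So O(¬wear_ppe) holds, i.e. F(wear_ppe). The claim follows.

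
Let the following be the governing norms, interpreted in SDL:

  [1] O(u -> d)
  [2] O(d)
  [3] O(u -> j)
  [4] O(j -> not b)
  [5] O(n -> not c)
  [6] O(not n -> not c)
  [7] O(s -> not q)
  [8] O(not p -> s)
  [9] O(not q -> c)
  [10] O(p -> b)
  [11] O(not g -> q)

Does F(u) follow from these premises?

By case analysis on n: premise 5 gives O(n -> not c) and premise 6 gives O(not n -> not c), so O(not c) either way.
Premise 9 is O(not q -> c); contrapositively O(not c -> q). Since O(not c) holds, K gives O(q).
Premise 7 is O(s -> not q); contrapositively O(q -> not s). Since O(q) holds, K gives O(not s).
Premise 8, O(not p -> s), contraposes to O(not s -> p); with O(not s) we get O(p).
Premise 10 is O(p -> b); since O(p), deontic closure gives O(b).
Premise 4, O(j -> not b), contraposes to O(b -> not j); with O(b) we get O(not j).
The contrapositive of premise 3 (O(u -> j)) is O(not j -> not u), and O(not j) is already established, so O(not u).
Premises 1, 2, 11 do not contribute to this derivation.
So O(not u) holds, i.e. F(u). The claim follows.

Yes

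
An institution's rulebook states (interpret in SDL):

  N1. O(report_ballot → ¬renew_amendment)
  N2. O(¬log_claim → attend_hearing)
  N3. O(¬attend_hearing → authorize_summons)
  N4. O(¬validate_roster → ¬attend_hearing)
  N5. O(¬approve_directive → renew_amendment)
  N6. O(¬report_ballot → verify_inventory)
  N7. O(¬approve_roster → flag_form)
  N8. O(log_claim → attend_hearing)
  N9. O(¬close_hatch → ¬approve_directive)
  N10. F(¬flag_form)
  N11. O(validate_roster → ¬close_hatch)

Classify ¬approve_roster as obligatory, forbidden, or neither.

Premise 7 is O(¬approve_roster → flag_form); even if O(flag_form) held, inferring O(¬approve_roster) would be affirming the consequent — invalid.
No premise or chain of K-axiom applications forces O(¬approve_roster), and none forces O(approve_roster). So ¬approve_roster is neither obligatory nor forbidden under these norms.

Neither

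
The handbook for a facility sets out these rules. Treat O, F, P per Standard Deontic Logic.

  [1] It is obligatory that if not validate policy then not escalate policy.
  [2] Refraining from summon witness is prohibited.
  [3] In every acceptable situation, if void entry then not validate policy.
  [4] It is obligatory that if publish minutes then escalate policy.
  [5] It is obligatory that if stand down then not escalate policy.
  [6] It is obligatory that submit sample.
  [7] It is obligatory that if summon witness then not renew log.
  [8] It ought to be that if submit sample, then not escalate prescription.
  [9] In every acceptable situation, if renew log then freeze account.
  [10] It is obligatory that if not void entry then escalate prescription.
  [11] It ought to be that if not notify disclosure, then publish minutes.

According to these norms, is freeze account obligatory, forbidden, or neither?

Premise 9 is O(renew_log → freeze_account), but O(renew_log) is not derivable from the premises, so it does not yield O(freeze_account).
No premise or chain of K-axiom applications forces O(freeze_account), and none forces O(¬freeze_account). So freeze_account is neither obligatory nor forbidden under these norms.

Neither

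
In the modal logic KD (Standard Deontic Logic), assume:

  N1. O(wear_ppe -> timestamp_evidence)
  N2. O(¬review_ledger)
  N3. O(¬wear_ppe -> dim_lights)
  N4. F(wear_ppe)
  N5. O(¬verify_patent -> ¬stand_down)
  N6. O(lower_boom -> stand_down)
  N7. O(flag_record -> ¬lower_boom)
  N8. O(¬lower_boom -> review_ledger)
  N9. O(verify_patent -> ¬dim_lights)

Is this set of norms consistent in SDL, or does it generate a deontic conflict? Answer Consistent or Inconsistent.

Inconsistent

Premise 4, F(wear_ppe), is equivalent to O(¬wear_ppe).
Premise 3 is O(¬wear_ppe -> dim_lights); since O(¬wear_ppe), deontic closure gives O(dim_lights).
The contrapositive of premise 9 (O(verify_patent -> ¬dim_lights)) is O(dim_lights -> ¬verify_patent), and O(dim_lights) is already established, so O(¬verify_patent).
From O(¬verify_patent) and premise 5, O(¬verify_patent -> ¬stand_down), we obtain O(¬stand_down).
The contrapositive of premise 6 (O(lower_boom -> stand_down)) is O(¬stand_down -> ¬lower_boom), and O(¬stand_down) is already established, so O(¬lower_boom).
From O(¬lower_boom) and premise 8, O(¬lower_boom -> review_ledger), we obtain O(review_ledger).
Yet premise 2 states O(¬review_ledger).
We now have both O(review_ledger) and O(¬review_ledger) — review_ledger is simultaneously obligatory and forbidden, violating the D-axiom.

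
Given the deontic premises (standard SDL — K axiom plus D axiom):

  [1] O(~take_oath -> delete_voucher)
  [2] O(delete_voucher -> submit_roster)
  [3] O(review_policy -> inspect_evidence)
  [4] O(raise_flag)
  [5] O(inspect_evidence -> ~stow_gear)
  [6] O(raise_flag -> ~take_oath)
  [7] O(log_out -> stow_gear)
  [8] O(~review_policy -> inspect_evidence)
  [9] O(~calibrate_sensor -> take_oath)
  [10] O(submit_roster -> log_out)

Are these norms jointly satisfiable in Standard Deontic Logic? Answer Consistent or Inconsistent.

Inconsistent

Premises 8 and 3 cover both cases: O(~review_policy -> inspect_evidence) and O(review_policy -> inspect_evidence). Since ~review_policy ∨ review_policy is a tautology, O(inspect_evidence) follows.
From O(inspect_evidence) and premise 5, O(inspect_evidence -> ~stow_gear), we obtain O(~stow_gear).
Premise 7, O(log_out -> stow_gear), contraposes to O(~stow_gear -> ~log_out); with O(~stow_gear) we get O(~log_out).
Premise 10, O(submit_roster -> log_out), contraposes to O(~log_out -> ~submit_roster); with O(~log_out) we get O(~submit_roster).
Premise 2, O(delete_voucher -> submit_roster), contraposes to O(~submit_roster -> ~delete_voucher); with O(~submit_roster) we get O(~delete_voucher).
Premise 1 is O(~take_oath -> delete_voucher); contrapositively O(~delete_voucher -> take_oath). Since O(~delete_voucher) holds, K gives O(take_oath).
The contrapositive of premise 6 (O(raise_flag -> ~take_oath)) is O(take_oath -> ~raise_flag), and O(take_oath) is already established, so O(~raise_flag).
But premise 4 directly asserts O(raise_flag).
We now have both O(~raise_flag) and O(raise_flag) — raise_flag is simultaneously obligatory and forbidden, violating the D-axiom.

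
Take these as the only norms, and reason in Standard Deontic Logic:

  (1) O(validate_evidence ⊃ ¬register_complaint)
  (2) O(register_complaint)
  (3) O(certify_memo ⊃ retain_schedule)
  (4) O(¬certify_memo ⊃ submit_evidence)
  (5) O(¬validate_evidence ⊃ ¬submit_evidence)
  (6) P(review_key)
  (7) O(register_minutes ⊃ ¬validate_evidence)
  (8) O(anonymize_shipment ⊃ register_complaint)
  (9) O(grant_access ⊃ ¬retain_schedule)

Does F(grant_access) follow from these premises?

Yes

Premise 2 gives O(register_complaint).
Premise 1 is O(validate_evidence ⊃ ¬register_complaint); contrapositively O(register_complaint ⊃ ¬validate_evidence). Since O(register_complaint) holds, K gives O(¬validate_evidence).
From O(¬validate_evidence) and premise 5, O(¬validate_evidence ⊃ ¬submit_evidence), we obtain O(¬submit_evidence).
Premise 4 is O(¬certify_memo ⊃ submit_evidence); contrapositively O(¬submit_evidence ⊃ certify_memo). Since O(¬submit_evidence) holds, K gives O(certify_memo).
From O(certify_memo) and premise 3, O(certify_memo ⊃ retain_schedule), we obtain O(retain_schedule).
Premise 9, O(grant_access ⊃ ¬retain_schedule), contraposes to O(retain_schedule ⊃ ¬grant_access); with O(retain_schedule) we get O(¬grant_access).
Premises 6, 7, 8 do not contribute to this derivation.
So O(¬grant_access) holds, i.e. F(grant_access). The claim follows.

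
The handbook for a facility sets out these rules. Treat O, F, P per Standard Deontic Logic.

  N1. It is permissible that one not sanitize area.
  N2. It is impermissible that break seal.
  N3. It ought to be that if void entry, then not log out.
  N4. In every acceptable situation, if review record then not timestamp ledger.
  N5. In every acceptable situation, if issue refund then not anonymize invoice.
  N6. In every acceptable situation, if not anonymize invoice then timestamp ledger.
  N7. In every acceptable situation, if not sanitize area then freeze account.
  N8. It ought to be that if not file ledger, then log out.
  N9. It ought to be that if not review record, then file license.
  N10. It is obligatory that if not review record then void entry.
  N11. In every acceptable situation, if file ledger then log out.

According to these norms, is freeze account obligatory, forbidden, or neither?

Neither

Premise 7 is O(¬sanitize_area → freeze_account), but O(¬sanitize_area) is not derivable from the premises (the permission P(¬sanitize_area) asserts only ¬O(sanitize_area), not O(¬sanitize_area)), so it does not yield O(freeze_account).
No premise or chain of K-axiom applications forces O(freeze_account), and none forces O(¬freeze_account). So freeze_account is neither obligatory nor forbidden under these norms.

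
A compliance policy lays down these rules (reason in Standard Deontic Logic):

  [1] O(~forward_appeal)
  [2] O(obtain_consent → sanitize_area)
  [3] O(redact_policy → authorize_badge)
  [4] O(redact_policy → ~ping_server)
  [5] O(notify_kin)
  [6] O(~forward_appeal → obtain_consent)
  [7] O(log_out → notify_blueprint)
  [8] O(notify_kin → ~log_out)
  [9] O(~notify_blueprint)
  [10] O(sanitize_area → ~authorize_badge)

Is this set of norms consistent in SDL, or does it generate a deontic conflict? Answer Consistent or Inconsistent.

Consistent

Premise 7 is O(log_out → notify_blueprint), but O(log_out) is not derivable from the premises, so it does not yield O(notify_blueprint).
So O(notify_blueprint) is not derivable, and the apparent clash with O(~notify_blueprint) does not arise.
A world satisfying every obligation exists (e.g. authorize_badge=false, forward_appeal=false, log_out=false, notify_blueprint=false, notify_kin=true, obtain_consent=true, ping_server=false, redact_policy=false, sanitize_area=true); no atom is both obligatory and forbidden, so the set is consistent.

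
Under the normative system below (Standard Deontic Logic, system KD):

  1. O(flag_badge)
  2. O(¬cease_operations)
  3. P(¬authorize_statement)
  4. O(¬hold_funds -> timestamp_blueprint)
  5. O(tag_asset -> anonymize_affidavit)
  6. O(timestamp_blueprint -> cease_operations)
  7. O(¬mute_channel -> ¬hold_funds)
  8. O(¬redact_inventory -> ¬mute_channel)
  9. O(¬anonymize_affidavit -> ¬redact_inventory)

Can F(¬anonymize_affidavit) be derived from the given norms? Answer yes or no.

Yes

Premise 2 gives O(¬cease_operations).
Premise 6, O(timestamp_blueprint -> cease_operations), contraposes to O(¬cease_operations -> ¬timestamp_blueprint); with O(¬cease_operations) we get O(¬timestamp_blueprint).
Premise 4 is O(¬hold_funds -> timestamp_blueprint); contrapositively O(¬timestamp_blueprint -> hold_funds). Since O(¬timestamp_blueprint) holds, K gives O(hold_funds).
Premise 7 is O(¬mute_channel -> ¬hold_funds); contrapositively O(hold_funds -> mute_channel). Since O(hold_funds) holds, K gives O(mute_channel).
The contrapositive of premise 8 (O(¬redact_inventory -> ¬mute_channel)) is O(mute_channel -> redact_inventory), and O(mute_channel) is already established, so O(redact_inventory).
Premise 9 is O(¬anonymize_affidavit -> ¬redact_inventory); contrapositively O(redact_inventory -> anonymize_affidavit). Since O(redact_inventory) holds, K gives O(anonymize_affidavit).
Premises 1, 3, 5 do not contribute to this derivation.
So O(anonymize_affidavit) holds, i.e. F(¬anonymize_affidavit). The claim follows.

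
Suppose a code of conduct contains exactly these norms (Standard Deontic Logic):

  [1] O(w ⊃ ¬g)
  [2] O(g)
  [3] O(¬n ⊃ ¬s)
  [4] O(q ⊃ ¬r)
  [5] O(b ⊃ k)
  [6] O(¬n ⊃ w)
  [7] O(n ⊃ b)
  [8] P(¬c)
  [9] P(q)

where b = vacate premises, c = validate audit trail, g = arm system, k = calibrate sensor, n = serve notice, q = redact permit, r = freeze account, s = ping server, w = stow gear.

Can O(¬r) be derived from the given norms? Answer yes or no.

Premise 4 is O(q ⊃ ¬r), but O(q) is not derivable from the premises (the permission P(q) asserts only ¬O(¬q), not O(q)), so it does not yield O(¬r).
No other premise forces O(¬r). An ideal world satisfying every premise can still have ¬r false, so O(¬r) is not derivable.

No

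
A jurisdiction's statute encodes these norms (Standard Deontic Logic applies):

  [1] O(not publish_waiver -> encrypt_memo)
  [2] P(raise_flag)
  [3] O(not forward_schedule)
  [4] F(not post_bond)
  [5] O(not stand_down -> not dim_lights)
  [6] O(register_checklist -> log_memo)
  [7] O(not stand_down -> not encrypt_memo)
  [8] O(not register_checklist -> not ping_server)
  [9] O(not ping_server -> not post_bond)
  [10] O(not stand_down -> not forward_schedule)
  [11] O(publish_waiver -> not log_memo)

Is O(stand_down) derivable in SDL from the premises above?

Yes

F(not post_bond) at premise 4 means O(post_bond).
Premise 9 is O(not ping_server -> not post_bond); contrapositively O(post_bond -> ping_server). Since O(post_bond) holds, K gives O(ping_server).
Premise 8, O(not register_checklist -> not ping_server), contraposes to O(ping_server -> register_checklist); with O(ping_server) we get O(register_checklist).
Premise 6 is O(register_checklist -> log_memo); since O(register_checklist), deontic closure gives O(log_memo).
Premise 11, O(publish_waiver -> not log_memo), contraposes to O(log_memo -> not publish_waiver); with O(log_memo) we get O(not publish_waiver).
Applying K to premise 1 (O(not publish_waiver -> encrypt_memo)) and O(not publish_waiver) yields O(encrypt_memo).
Premise 7, O(not stand_down -> not encrypt_memo), contraposes to O(encrypt_memo -> stand_down); with O(encrypt_memo) we get O(stand_down).
Premises 2, 3, 5, 10 do not contribute to this derivation.
So O(stand_down) follows.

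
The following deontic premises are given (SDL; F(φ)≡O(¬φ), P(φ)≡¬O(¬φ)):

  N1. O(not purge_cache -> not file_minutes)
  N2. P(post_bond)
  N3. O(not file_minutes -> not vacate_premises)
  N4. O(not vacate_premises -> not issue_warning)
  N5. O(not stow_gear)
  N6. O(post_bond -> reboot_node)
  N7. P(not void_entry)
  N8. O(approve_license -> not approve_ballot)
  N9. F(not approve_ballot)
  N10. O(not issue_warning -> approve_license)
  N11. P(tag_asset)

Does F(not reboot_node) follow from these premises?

No

Premise 6 is O(post_bond -> reboot_node), but O(post_bond) is not derivable from the premises (the permission P(post_bond) asserts only not O(not post_bond), not O(post_bond)), so it does not yield O(reboot_node).
No other premise forces O(reboot_node). An ideal world satisfying every premise can still have not reboot_node true, so F(not reboot_node) is not derivable.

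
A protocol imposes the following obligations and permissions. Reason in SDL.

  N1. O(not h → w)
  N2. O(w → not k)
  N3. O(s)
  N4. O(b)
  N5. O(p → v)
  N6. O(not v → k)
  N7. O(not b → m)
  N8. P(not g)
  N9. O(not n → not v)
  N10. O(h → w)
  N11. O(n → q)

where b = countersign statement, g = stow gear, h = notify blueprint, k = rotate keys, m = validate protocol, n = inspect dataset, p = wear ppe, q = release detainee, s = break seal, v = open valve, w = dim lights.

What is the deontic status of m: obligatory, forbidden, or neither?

Neither

Premise 7 is O(not b → m), but O(not b) is not derivable from the premises, so it does not yield O(m).
No premise or chain of K-axiom applications forces O(m), and none forces O(not m). So m is neither obligatory nor forbidden under these norms.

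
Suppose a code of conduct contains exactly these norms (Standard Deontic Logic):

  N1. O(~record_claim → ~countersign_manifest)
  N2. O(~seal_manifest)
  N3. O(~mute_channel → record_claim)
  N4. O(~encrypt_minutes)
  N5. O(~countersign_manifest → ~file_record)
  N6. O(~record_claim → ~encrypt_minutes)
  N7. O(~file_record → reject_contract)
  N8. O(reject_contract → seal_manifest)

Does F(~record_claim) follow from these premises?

Premise 2 states O(~seal_manifest) outright.
Premise 8 is O(reject_contract → seal_manifest); contrapositively O(~seal_manifest → ~reject_contract). Since O(~seal_manifest) holds, K gives O(~reject_contract).
Premise 7 is O(~file_record → reject_contract); contrapositively O(~reject_contract → file_record). Since O(~reject_contract) holds, K gives O(file_record).
The contrapositive of premise 5 (O(~countersign_manifest → ~file_record)) is O(file_record → countersign_manifest), and O(file_record) is already established, so O(countersign_manifest).
The contrapositive of premise 1 (O(~record_claim → ~countersign_manifest)) is O(countersign_manifest → record_claim), and O(countersign_manifest) is already established, so O(record_claim).
Premises 3, 4, 6 do not contribute to this derivation.
So O(record_claim) holds, i.e. F(~record_claim). The claim follows.

Yes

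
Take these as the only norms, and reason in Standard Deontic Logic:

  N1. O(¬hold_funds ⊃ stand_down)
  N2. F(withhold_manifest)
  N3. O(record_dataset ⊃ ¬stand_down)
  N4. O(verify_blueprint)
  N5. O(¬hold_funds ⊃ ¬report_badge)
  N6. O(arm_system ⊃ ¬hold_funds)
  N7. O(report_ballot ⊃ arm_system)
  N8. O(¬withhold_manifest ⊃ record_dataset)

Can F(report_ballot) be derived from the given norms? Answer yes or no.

Yes

Premise 2 is F(withhold_manifest), i.e. O(¬withhold_manifest).
Applying K to premise 8 (O(¬withhold_manifest ⊃ record_dataset)) and O(¬withhold_manifest) yields O(record_dataset).
From O(record_dataset) and premise 3, O(record_dataset ⊃ ¬stand_down), we obtain O(¬stand_down).
Premise 1 is O(¬hold_funds ⊃ stand_down); contrapositively O(¬stand_down ⊃ hold_funds). Since O(¬stand_down) holds, K gives O(hold_funds).
Premise 6, O(arm_system ⊃ ¬hold_funds), contraposes to O(hold_funds ⊃ ¬arm_system); with O(hold_funds) we get O(¬arm_system).
Premise 7, O(report_ballot ⊃ arm_system), contraposes to O(¬arm_system ⊃ ¬report_ballot); with O(¬arm_system) we get O(¬report_ballot).
Premises 4, 5 do not contribute to this derivation.
So O(¬report_ballot) holds, i.e. F(report_ballot). The claim follows.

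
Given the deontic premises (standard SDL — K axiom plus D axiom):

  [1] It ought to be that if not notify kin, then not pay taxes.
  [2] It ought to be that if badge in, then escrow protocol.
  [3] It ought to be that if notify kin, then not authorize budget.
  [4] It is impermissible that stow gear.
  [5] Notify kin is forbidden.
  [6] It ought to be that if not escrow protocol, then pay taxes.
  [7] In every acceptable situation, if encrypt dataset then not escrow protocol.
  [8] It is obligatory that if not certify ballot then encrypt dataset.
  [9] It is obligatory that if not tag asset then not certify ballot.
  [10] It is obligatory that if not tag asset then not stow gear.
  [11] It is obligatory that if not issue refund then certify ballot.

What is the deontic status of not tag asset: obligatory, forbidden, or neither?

Forbidden

Premise 5 is F(notify_kin), i.e. O(¬notify_kin).
Premise 1 is O(¬notify_kin → ¬pay_taxes); since O(¬notify_kin), deontic closure gives O(¬pay_taxes).
The contrapositive of premise 6 (O(¬escrow_protocol → pay_taxes)) is O(¬pay_taxes → escrow_protocol), and O(¬pay_taxes) is already established, so O(escrow_protocol).
The contrapositive of premise 7 (O(encrypt_dataset → ¬escrow_protocol)) is O(escrow_protocol → ¬encrypt_dataset), and O(escrow_protocol) is already established, so O(¬encrypt_dataset).
Premise 8 is O(¬certify_ballot → encrypt_dataset); contrapositively O(¬encrypt_dataset → certify_ballot). Since O(¬encrypt_dataset) holds, K gives O(certify_ballot).
Premise 9 is O(¬tag_asset → ¬certify_ballot); contrapositively O(certify_ballot → tag_asset). Since O(certify_ballot) holds, K gives O(tag_asset).
Premises 2, 3, 4, 10, 11 do not contribute to this derivation.
Thus O(tag_asset), which is F(¬tag_asset): ¬tag_asset is forbidden.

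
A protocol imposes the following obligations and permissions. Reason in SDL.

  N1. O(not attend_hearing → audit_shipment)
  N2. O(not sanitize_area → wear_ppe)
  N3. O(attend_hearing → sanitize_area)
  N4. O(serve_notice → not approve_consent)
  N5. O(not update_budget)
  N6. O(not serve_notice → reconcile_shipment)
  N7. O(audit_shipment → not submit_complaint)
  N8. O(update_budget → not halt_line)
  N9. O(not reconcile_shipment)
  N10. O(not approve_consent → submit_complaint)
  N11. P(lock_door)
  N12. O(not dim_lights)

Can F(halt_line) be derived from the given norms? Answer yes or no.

Premise 8 is O(update_budget → not halt_line), but O(update_budget) is not derivable from the premises, so it does not yield O(not halt_line).
No other premise forces O(not halt_line). An ideal world satisfying every premise can still have halt_line true, so F(halt_line) is not derivable.

No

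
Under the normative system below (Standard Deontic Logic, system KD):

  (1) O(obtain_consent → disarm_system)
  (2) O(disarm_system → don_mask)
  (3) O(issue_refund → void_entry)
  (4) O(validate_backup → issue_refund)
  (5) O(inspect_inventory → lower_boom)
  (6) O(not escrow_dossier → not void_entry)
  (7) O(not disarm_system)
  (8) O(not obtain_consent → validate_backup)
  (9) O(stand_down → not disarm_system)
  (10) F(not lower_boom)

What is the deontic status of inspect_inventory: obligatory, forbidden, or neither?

Neither

Premise 5 is O(inspect_inventory → lower_boom); even if O(lower_boom) held, inferring O(inspect_inventory) would be affirming the consequent — invalid.
No premise or chain of K-axiom applications forces O(inspect_inventory), and none forces O(not inspect_inventory). So inspect_inventory is neither obligatory nor forbidden under these norms.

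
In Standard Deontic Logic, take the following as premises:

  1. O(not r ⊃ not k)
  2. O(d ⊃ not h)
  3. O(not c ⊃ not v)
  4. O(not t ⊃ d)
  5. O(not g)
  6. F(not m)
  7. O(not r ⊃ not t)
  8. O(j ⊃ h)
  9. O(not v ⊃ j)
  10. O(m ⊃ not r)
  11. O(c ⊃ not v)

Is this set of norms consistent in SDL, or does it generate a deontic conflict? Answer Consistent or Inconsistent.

By case analysis on not c: premise 3 gives O(not c ⊃ not v) and premise 11 gives O(c ⊃ not v), so O(not v) either way.
Applying K to premise 9 (O(not v ⊃ j)) and O(not v) yields O(j).
From O(j) and premise 8, O(j ⊃ h), we obtain O(h).
Premise 2 is O(d ⊃ not h); contrapositively O(h ⊃ not d). Since O(h) holds, K gives O(not d).
Premise 4, O(not t ⊃ d), contraposes to O(not d ⊃ t); with O(not d) we get O(t).
The contrapositive of premise 7 (O(not r ⊃ not t)) is O(t ⊃ r), and O(t) is already established, so O(r).
Premise 10, O(m ⊃ not r), contraposes to O(r ⊃ not m); with O(r) we get O(not m).
But premise 6, F(not m), means O(m).
We now have both O(not m) and O(m) — m is simultaneously obligatory and forbidden, violating the D-axiom.

Inconsistent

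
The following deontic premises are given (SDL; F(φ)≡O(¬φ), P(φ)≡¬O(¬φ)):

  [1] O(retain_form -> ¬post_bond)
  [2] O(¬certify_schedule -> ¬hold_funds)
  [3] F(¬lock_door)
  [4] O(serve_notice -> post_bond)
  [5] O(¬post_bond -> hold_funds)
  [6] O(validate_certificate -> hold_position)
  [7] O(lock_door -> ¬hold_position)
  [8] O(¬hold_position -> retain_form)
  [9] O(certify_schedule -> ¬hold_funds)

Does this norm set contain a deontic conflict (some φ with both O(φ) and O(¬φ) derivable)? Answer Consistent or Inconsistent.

Inconsistent

Premises 9 and 2 are O(certify_schedule -> ¬hold_funds) and O(¬certify_schedule -> ¬hold_funds); every ideal world satisfies certify_schedule or ¬certify_schedule, so in either case ¬hold_funds holds — hence O(¬hold_funds).
Premise 5, O(¬post_bond -> hold_funds), contraposes to O(¬hold_funds -> post_bond); with O(¬hold_funds) we get O(post_bond).
The contrapositive of premise 1 (O(retain_form -> ¬post_bond)) is O(post_bond -> ¬retain_form), and O(post_bond) is already established, so O(¬retain_form).
The contrapositive of premise 8 (O(¬hold_position -> retain_form)) is O(¬retain_form -> hold_position), and O(¬retain_form) is already established, so O(hold_position).
The contrapositive of premise 7 (O(lock_door -> ¬hold_position)) is O(hold_position -> ¬lock_door), and O(hold_position) is already established, so O(¬lock_door).
But premise 3, F(¬lock_door), means O(lock_door).
We now have both O(¬lock_door) and O(lock_door) — lock_door is simultaneously obligatory and forbidden, violating the D-axiom.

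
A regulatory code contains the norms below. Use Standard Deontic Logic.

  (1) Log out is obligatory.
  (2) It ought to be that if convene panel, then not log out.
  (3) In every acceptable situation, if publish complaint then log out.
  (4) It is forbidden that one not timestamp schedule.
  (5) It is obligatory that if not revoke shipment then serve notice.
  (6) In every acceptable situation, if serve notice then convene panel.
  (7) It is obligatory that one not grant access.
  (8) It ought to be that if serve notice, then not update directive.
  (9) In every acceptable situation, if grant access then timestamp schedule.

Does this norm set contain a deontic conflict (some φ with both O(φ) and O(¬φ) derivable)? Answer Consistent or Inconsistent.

Consistent

Premise 9 is O(grant_access → timestamp_schedule); even if O(timestamp_schedule) held, inferring O(grant_access) would be affirming the consequent — invalid.
So O(grant_access) is not derivable, and the apparent clash with O(¬grant_access) does not arise.
A world satisfying every obligation exists (e.g. convene_panel=false, grant_access=false, log_out=true, publish_complaint=false, revoke_shipment=true, serve_notice=false, timestamp_schedule=true, update_directive=false); no atom is both obligatory and forbidden, so the set is consistent.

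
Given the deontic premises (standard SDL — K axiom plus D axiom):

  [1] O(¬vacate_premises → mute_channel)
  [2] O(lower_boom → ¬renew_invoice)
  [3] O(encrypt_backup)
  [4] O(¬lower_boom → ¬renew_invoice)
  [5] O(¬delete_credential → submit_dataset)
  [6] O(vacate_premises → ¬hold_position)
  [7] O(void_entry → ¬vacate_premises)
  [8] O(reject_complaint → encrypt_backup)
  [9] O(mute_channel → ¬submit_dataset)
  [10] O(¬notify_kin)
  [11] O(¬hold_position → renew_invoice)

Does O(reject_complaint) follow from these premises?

Premise 8 is O(reject_complaint → encrypt_backup); even if O(encrypt_backup) held, inferring O(reject_complaint) would be affirming the consequent — invalid.
No other premise forces O(reject_complaint). An ideal world satisfying every premise can still have reject_complaint false, so O(reject_complaint) is not derivable.

No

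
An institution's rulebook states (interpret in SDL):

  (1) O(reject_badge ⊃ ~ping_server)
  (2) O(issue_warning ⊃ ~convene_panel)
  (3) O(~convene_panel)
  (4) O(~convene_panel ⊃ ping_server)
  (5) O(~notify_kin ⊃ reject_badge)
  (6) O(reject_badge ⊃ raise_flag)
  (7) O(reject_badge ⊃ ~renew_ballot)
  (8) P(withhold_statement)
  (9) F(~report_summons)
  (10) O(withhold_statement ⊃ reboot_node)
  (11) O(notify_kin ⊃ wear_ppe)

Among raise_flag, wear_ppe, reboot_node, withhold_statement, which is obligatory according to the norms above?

wear_ppe

Premise 3 states O(~convene_panel) outright.
Premise 4 is O(~convene_panel ⊃ ping_server); since O(~convene_panel), deontic closure gives O(ping_server).
Premise 1 is O(reject_badge ⊃ ~ping_server); contrapositively O(ping_server ⊃ ~reject_badge). Since O(ping_server) holds, K gives O(~reject_badge).
Premise 5 is O(~notify_kin ⊃ reject_badge); contrapositively O(~reject_badge ⊃ notify_kin). Since O(~reject_badge) holds, K gives O(notify_kin).
Premise 11 is O(notify_kin ⊃ wear_ppe); since O(notify_kin), deontic closure gives O(wear_ppe).
So O(wear_ppe) holds — wear_ppe is obligatory. None of the other listed options is made obligatory by any chain of premises.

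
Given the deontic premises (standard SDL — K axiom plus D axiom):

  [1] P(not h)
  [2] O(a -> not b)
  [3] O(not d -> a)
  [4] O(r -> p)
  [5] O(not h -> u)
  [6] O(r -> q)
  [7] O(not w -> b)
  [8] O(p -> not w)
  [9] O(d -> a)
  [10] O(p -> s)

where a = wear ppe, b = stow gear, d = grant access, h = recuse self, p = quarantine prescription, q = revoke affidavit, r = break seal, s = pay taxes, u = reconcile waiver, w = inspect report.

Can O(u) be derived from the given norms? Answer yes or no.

No

Premise 5 is O(not h -> u), but O(not h) is not derivable from the premises (the permission P(not h) asserts only not O(h), not O(not h)), so it does not yield O(u).
No other premise forces O(u). An ideal world satisfying every premise can still have u false, so O(u) is not derivable.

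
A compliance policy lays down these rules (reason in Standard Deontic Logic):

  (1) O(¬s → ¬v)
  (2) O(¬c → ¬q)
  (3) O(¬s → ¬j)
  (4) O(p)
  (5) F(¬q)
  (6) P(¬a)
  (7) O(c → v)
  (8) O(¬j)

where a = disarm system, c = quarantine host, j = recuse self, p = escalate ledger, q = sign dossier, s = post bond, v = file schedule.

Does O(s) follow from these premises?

Yes

F(¬q) at premise 5 means O(q).
Premise 2 is O(¬c → ¬q); contrapositively O(q → c). Since O(q) holds, K gives O(c).
Premise 7 is O(c → v); since O(c), deontic closure gives O(v).
Premise 1 is O(¬s → ¬v); contrapositively O(v → s). Since O(v) holds, K gives O(s).
Premises 3, 4, 6, 8 do not contribute to this derivation.
So O(s) follows.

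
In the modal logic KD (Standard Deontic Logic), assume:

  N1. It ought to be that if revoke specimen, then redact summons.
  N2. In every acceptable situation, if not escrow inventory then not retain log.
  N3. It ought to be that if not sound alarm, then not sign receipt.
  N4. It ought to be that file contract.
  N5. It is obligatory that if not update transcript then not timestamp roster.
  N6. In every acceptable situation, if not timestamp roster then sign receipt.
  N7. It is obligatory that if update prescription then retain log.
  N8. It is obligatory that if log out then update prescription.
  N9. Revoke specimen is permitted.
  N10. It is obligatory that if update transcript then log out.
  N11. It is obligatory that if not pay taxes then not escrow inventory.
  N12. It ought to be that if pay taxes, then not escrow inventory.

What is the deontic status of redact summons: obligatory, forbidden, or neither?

Neither

Premise 1 is O(revoke_specimen → redact_summons), but O(revoke_specimen) is not derivable from the premises (the permission P(revoke_specimen) asserts only ¬O(¬revoke_specimen), not O(revoke_specimen)), so it does not yield O(redact_summons).
No premise or chain of K-axiom applications forces O(redact_summons), and none forces O(¬redact_summons). So redact_summons is neither obligatory nor forbidden under these norms.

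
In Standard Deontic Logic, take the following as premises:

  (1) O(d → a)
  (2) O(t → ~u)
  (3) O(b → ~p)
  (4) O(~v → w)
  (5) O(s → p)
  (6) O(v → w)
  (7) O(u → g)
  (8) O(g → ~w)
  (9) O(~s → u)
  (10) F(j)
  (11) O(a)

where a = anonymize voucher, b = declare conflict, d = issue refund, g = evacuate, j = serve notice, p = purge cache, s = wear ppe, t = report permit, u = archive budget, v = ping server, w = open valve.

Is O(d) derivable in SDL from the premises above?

Premise 1 is O(d → a); even if O(a) held, inferring O(d) would be affirming the consequent — invalid.
No other premise forces O(d). An ideal world satisfying every premise can still have d false, so O(d) is not derivable.

No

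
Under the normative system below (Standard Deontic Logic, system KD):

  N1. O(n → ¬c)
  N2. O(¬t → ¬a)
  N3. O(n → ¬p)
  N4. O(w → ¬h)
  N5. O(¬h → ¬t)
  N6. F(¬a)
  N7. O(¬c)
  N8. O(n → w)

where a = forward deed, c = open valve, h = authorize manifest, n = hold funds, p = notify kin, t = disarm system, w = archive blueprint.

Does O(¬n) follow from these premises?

F(¬a) at premise 6 means O(a).
Premise 2 is O(¬t → ¬a); contrapositively O(a → t). Since O(a) holds, K gives O(t).
The contrapositive of premise 5 (O(¬h → ¬t)) is O(t → h), and O(t) is already established, so O(h).
The contrapositive of premise 4 (O(w → ¬h)) is O(h → ¬w), and O(h) is already established, so O(¬w).
Premise 8 is O(n → w); contrapositively O(¬w → ¬n). Since O(¬w) holds, K gives O(¬n).
Premises 1, 3, 7 do not contribute to this derivation.
So O(¬n) follows.

Yes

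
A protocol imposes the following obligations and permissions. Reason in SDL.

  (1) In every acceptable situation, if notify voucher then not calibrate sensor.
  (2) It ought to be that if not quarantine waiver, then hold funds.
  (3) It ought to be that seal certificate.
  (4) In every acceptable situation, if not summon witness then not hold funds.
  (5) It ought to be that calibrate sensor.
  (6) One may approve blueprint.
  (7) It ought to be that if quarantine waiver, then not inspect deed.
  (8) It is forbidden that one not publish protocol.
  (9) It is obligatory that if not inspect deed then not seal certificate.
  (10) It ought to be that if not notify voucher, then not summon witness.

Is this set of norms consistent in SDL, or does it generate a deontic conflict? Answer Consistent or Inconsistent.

Inconsistent

From premise 3 we have O(seal_certificate).
The contrapositive of premise 9 (O(¬inspect_deed → ¬seal_certificate)) is O(seal_certificate → inspect_deed), and O(seal_certificate) is already established, so O(inspect_deed).
Premise 7 is O(quarantine_waiver → ¬inspect_deed); contrapositively O(inspect_deed → ¬quarantine_waiver). Since O(inspect_deed) holds, K gives O(¬quarantine_waiver).
From O(¬quarantine_waiver) and premise 2, O(¬quarantine_waiver → hold_funds), we obtain O(hold_funds).
Premise 4 is O(¬summon_witness → ¬hold_funds); contrapositively O(hold_funds → summon_witness). Since O(hold_funds) holds, K gives O(summon_witness).
Premise 10, O(¬notify_voucher → ¬summon_witness), contraposes to O(summon_witness → notify_voucher); with O(summon_witness) we get O(notify_voucher).
Applying K to premise 1 (O(notify_voucher → ¬calibrate_sensor)) and O(notify_voucher) yields O(¬calibrate_sensor).
But premise 5 directly asserts O(calibrate_sensor).
We now have both O(¬calibrate_sensor) and O(calibrate_sensor) — calibrate_sensor is simultaneously obligatory and forbidden, violating the D-axiom.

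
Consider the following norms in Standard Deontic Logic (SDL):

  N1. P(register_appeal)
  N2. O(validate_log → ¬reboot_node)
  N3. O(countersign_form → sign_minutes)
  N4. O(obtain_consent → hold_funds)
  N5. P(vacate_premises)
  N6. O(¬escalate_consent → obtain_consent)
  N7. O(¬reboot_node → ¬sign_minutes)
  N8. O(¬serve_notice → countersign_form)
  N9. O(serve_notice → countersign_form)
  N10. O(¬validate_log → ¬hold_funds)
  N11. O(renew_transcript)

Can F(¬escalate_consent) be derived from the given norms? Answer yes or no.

Premises 8 and 9 cover both cases: O(¬serve_notice → countersign_form) and O(serve_notice → countersign_form). Since ¬serve_notice ∨ serve_notice is a tautology, O(countersign_form) follows.
Applying K to premise 3 (O(countersign_form → sign_minutes)) and O(countersign_form) yields O(sign_minutes).
Premise 7, O(¬reboot_node → ¬sign_minutes), contraposes to O(sign_minutes → reboot_node); with O(sign_minutes) we get O(reboot_node).
The contrapositive of premise 2 (O(validate_log → ¬reboot_node)) is O(reboot_node → ¬validate_log), and O(reboot_node) is already established, so O(¬validate_log).
From O(¬validate_log) and premise 10, O(¬validate_log → ¬hold_funds), we obtain O(¬hold_funds).
Premise 4, O(obtain_consent → hold_funds), contraposes to O(¬hold_funds → ¬obtain_consent); with O(¬hold_funds) we get O(¬obtain_consent).
The contrapositive of premise 6 (O(¬escalate_consent → obtain_consent)) is O(¬obtain_consent → escalate_consent), and O(¬obtain_consent) is already established, so O(escalate_consent).
Premises 1, 5, 11 do not contribute to this derivation.
So O(escalate_consent) holds, i.e. F(¬escalate_consent). The claim follows.

Yes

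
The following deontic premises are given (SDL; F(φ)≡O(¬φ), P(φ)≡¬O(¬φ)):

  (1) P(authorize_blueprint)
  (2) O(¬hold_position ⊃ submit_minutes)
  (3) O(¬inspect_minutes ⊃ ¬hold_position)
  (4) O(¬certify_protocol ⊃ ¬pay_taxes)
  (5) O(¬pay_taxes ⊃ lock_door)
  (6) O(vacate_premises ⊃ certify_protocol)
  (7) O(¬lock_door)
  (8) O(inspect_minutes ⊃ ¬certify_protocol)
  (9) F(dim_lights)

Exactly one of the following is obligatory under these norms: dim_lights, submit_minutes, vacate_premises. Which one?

Premise 7 states O(¬lock_door) outright.
Premise 5, O(¬pay_taxes ⊃ lock_door), contraposes to O(¬lock_door ⊃ pay_taxes); with O(¬lock_door) we get O(pay_taxes).
The contrapositive of premise 4 (O(¬certify_protocol ⊃ ¬pay_taxes)) is O(pay_taxes ⊃ certify_protocol), and O(pay_taxes) is already established, so O(certify_protocol).
Premise 8, O(inspect_minutes ⊃ ¬certify_protocol), contraposes to O(certify_protocol ⊃ ¬inspect_minutes); with O(certify_protocol) we get O(¬inspect_minutes).
From O(¬inspect_minutes) and premise 3, O(¬inspect_minutes ⊃ ¬hold_position), we obtain O(¬hold_position).
Applying K to premise 2 (O(¬hold_position ⊃ submit_minutes)) and O(¬hold_position) yields O(submit_minutes).
So O(submit_minutes) holds — submit_minutes is obligatory. None of the other listed options is made obligatory by any chain of premises.

submit_minutes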